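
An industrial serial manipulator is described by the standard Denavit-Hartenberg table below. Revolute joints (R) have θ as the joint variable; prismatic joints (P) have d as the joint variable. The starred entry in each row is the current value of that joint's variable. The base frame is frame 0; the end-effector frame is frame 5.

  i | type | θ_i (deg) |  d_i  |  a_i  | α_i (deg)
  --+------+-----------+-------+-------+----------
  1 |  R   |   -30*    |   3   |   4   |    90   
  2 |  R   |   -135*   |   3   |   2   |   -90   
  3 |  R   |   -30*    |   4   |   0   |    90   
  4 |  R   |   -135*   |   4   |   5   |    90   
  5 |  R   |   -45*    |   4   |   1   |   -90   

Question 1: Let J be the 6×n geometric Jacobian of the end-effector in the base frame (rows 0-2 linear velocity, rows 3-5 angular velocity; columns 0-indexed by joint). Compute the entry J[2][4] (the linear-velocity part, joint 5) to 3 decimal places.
axis z_4 = (0.9848,-0.1603,-0.0670); lever o_n−o_4 = (4.1128,0.2542,0.1418)
cross product → J_v[:, 4] = (-0.0057,-0.4151,0.9097)
J_ω[:, 4] = z_4
entry J[2][4] = 0.9097

0.910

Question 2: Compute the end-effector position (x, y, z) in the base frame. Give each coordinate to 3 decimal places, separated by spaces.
7.388 -7.060 4.978

after link 1: o_1 = (3.4641, -2.0000, 3.0000)
after link 2: o_2 = (0.7394, -3.8910, 1.5858)
after link 3: o_3 = (3.1888, -5.3052, -1.2426)
after link 4: o_4 = (3.2754, -7.3139, 4.8366)
after link 5: o_5 = (7.3882, -7.0597, 4.9784)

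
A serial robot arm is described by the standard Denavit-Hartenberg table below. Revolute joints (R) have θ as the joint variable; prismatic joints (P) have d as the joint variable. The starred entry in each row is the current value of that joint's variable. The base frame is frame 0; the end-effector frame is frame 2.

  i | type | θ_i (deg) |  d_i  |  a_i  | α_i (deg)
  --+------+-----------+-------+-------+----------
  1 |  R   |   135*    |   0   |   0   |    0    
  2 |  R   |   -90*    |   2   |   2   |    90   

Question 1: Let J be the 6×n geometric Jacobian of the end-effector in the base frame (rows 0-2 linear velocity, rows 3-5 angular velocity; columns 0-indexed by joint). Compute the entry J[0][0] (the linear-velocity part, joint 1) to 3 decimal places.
-1.414

axis z_0 = ẑ; lever o_n−o_0 = (1.4142,1.4142,2.0000)
cross product → J_v[:, 0] = (-1.4142,1.4142,0.0000)
J_ω[:, 0] = z_0
entry J[0][0] = -1.4142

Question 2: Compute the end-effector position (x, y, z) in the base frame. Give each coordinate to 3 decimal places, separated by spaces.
1.414 1.414 2.000

after link 1: o_1 = (0.0000, 0.0000, 0.0000)
after link 2: o_2 = (1.4142, 1.4142, 2.0000)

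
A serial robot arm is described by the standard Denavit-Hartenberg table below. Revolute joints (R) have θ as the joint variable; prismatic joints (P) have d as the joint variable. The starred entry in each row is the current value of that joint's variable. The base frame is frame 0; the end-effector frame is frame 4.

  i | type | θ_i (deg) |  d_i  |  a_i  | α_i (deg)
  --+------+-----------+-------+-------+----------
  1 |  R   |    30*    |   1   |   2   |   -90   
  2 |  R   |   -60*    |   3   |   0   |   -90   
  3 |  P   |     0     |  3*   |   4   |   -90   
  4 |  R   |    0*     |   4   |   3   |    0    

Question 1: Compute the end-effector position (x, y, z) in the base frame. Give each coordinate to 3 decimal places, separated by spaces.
after link 1: o_1 = (1.7321, 1.0000, 1.0000)
after link 2: o_2 = (0.2321, 3.5981, 1.0000)
after link 3: o_3 = (4.2141, 5.8971, 2.9641)
after link 4: o_4 = (7.5131, 3.1830, 5.5622)

7.513 3.183 5.562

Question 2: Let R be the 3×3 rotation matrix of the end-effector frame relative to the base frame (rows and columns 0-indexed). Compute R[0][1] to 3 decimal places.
End-effector y-axis (col 1 of R) = (-0.7500,-0.4330,0.5000)
R[0][1] = -0.7500

-0.750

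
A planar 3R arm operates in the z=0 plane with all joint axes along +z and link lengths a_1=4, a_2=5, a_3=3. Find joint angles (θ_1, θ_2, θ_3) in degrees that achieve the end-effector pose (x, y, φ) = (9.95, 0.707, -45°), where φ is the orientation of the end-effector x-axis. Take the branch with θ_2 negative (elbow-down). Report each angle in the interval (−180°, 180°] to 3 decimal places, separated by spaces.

44.995 -44.993 -45.002

wrist centre = target − a_3·(cos φ, sin φ) = (7.8287, 2.8283)
cos θ_2 = (69.2876−4²−5²)/(2·4·5) = 0.7072; θ_2 = -44.9932° (elbow-down)
β = atan2(2.8283,7.8287) = 19.8636°; ψ = atan2(-3.5351,7.5360) = -25.1313°
θ_1 = β − ψ = 44.9949°
θ_3 = φ − θ_1 − θ_2 = -45.0017° (wrapped to (-180°,180°])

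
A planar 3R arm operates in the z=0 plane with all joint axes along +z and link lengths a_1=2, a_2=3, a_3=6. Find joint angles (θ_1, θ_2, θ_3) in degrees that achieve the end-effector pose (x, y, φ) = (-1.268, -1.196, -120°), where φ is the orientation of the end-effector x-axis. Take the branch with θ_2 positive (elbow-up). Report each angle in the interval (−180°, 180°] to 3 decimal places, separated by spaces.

30.005 59.994 150.001

wrist centre = target − a_3·(cos φ, sin φ) = (1.7320, 4.0002)
cos θ_2 = (19.0010−2²−3²)/(2·2·3) = 0.5001; θ_2 = 59.9942° (elbow-up)
β = atan2(4.0002,1.7320) = 66.5882°; ψ = atan2(2.5979,3.5003) = 36.5831°
θ_1 = β − ψ = 30.0050°
θ_3 = φ − θ_1 − θ_2 = 150.0007° (wrapped to (-180°,180°])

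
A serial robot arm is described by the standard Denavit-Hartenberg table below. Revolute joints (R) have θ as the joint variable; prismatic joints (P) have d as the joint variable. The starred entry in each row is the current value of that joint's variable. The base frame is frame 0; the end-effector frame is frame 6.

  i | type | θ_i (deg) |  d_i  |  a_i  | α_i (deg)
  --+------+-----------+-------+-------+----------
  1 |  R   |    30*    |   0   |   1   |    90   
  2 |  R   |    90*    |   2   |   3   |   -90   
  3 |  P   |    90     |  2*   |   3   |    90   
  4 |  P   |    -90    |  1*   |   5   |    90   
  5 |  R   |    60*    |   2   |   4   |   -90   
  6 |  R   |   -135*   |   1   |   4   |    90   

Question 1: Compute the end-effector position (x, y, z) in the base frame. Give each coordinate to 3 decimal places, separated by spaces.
after link 1: o_1 = (0.8660, 0.5000, 0.0000)
after link 2: o_2 = (1.8660, -1.2321, 3.0000)
after link 3: o_3 = (-1.3660, 0.3660, 3.0000)
after link 4: o_4 = (2.9641, 2.8660, 4.0000)
after link 5: o_5 = (5.6962, 2.1340, 7.4641)
after link 6: o_6 = (5.1356, -1.4556, 5.5146)

5.136 -1.456 5.515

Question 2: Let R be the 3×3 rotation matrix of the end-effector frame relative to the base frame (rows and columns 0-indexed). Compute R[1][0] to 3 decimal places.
End-effector x-axis (col 0 of R) = (0.0474,-0.7891,-0.6124)
R[1][0] = -0.7891

-0.789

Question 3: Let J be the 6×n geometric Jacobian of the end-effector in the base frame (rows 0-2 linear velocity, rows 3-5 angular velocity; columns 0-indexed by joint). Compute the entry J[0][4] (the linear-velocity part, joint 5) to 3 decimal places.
axis z_4 = (0.5000,-0.8660,0.0000); lever o_n−o_4 = (2.1715,-4.3217,1.5146)
cross product → J_v[:, 4] = (-1.3117,-0.7573,-0.2802)
J_ω[:, 4] = z_4
entry J[0][4] = -1.3117

-1.312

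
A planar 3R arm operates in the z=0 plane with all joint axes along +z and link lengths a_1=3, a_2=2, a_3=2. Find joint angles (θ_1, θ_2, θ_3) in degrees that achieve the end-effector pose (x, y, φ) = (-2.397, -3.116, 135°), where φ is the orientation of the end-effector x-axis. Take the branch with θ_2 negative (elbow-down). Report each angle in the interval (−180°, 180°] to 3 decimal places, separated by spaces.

wrist centre = target − a_3·(cos φ, sin φ) = (-0.9828, -4.5302)
cos θ_2 = (21.4887−3²−2²)/(2·3·2) = 0.7074; θ_2 = -44.9769° (elbow-down)
β = atan2(-4.5302,-0.9828) = -102.2401°; ψ = atan2(-1.4136,4.4148) = -17.7554°
θ_1 = β − ψ = -84.4847°
θ_3 = φ − θ_1 − θ_2 = -95.5384° (wrapped to (-180°,180°])

-84.485 -44.977 -95.538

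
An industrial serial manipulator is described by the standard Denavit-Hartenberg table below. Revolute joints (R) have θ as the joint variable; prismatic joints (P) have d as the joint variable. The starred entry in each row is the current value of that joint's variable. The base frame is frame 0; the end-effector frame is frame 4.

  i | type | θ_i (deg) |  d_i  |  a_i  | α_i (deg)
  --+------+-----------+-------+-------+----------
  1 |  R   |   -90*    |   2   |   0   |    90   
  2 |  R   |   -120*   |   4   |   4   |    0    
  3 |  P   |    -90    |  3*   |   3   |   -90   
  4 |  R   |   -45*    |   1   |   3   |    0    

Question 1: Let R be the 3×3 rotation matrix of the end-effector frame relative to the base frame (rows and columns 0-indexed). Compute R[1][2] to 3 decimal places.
End-effector z-axis (col 2 of R) = (-0.0000,0.5000,-0.8660)
R[1][2] = 0.5000

0.500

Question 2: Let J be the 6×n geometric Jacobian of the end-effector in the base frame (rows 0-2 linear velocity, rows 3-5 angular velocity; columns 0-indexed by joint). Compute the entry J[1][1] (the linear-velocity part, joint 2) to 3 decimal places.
axis z_1 = (-1.0000,-0.0000,0.0000); lever o_n−o_1 = (-9.1213,6.9352,-1.7695)
cross product → J_v[:, 1] = (-0.0000,-1.7695,-6.9352)
J_ω[:, 1] = z_1
entry J[1][1] = -1.7695

-1.769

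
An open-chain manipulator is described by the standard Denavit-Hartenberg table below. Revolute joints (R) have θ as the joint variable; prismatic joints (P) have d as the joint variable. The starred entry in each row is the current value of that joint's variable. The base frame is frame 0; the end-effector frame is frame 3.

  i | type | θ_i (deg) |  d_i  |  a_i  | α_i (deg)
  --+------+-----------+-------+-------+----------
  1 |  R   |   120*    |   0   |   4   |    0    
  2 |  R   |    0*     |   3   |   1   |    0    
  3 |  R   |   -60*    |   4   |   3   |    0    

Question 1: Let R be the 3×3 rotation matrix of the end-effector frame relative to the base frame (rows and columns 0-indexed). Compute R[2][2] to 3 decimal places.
End-effector z-axis (col 2 of R) = (0.0000,0.0000,1.0000)
R[2][2] = 1.0000

1.000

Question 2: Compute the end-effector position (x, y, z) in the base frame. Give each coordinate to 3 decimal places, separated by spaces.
after link 1: o_1 = (-2.0000, 3.4641, 0.0000)
after link 2: o_2 = (-2.5000, 4.3301, 3.0000)
after link 3: o_3 = (-1.0000, 6.9282, 7.0000)

-1.000 6.928 7.000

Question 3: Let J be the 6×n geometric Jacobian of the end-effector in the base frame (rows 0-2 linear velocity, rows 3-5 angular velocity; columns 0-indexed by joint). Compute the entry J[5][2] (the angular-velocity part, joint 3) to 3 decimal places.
axis z_2 = (0.0000,0.0000,1.0000); lever o_n−o_2 = (1.5000,2.5981,4.0000)
cross product → J_v[:, 2] = (-2.5981,1.5000,0.0000)
J_ω[:, 2] = z_2
entry J[5][2] = 1.0000

1.000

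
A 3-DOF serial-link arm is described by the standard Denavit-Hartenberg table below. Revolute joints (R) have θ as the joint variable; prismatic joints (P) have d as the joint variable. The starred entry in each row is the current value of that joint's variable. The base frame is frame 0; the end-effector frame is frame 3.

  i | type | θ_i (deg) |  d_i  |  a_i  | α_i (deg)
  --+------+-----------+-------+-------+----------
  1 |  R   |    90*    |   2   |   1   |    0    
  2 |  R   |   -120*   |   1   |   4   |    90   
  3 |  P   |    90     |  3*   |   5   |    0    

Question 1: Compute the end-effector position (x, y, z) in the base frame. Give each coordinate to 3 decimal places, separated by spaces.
1.964 -3.598 8.000

after link 1: o_1 = (0.0000, 1.0000, 2.0000)
after link 2: o_2 = (3.4641, -1.0000, 3.0000)
after link 3: o_3 = (1.9641, -3.5981, 8.0000)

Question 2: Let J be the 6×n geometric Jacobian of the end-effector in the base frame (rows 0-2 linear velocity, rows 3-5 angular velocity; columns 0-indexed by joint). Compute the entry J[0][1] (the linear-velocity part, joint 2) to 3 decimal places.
axis z_1 = (0.0000,0.0000,1.0000); lever o_n−o_1 = (1.9641,-4.5981,6.0000)
cross product → J_v[:, 1] = (4.5981,1.9641,-0.0000)
J_ω[:, 1] = z_1
entry J[0][1] = 4.5981

4.598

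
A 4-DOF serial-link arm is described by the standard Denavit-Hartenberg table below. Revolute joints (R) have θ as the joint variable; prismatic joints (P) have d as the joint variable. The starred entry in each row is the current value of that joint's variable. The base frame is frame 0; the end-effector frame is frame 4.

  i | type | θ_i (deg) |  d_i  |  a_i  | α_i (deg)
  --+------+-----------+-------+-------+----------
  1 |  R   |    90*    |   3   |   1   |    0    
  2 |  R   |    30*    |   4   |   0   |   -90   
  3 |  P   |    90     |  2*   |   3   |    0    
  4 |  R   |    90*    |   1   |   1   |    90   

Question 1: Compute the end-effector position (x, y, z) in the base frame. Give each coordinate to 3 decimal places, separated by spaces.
after link 1: o_1 = (0.0000, 1.0000, 3.0000)
after link 2: o_2 = (0.0000, 1.0000, 7.0000)
after link 3: o_3 = (-1.7321, 0.0000, 4.0000)
after link 4: o_4 = (-2.0981, -1.3660, 4.0000)

-2.098 -1.366 4.000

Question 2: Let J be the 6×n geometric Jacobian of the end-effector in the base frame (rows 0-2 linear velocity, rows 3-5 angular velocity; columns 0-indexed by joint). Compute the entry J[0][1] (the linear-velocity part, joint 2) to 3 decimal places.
axis z_1 = (0.0000,0.0000,1.0000); lever o_n−o_1 = (-2.0981,-2.3660,1.0000)
cross product → J_v[:, 1] = (2.3660,-2.0981,0.0000)
J_ω[:, 1] = z_1
entry J[0][1] = 2.3660

2.366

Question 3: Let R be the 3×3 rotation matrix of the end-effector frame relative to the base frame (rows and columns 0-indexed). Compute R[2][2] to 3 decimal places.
End-effector z-axis (col 2 of R) = (-0.0000,0.0000,-1.0000)
R[2][2] = -1.0000

-1.000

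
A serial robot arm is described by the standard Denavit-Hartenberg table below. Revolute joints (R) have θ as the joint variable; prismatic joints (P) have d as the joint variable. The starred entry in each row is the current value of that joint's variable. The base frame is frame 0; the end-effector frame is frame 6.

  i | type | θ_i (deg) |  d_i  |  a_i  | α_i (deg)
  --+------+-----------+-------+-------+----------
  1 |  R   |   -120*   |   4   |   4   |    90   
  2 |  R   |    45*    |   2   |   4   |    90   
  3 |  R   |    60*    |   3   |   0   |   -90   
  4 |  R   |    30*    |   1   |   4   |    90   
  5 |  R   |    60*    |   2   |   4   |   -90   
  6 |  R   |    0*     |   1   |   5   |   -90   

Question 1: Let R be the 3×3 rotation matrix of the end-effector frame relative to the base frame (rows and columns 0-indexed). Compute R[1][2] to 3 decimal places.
End-effector z-axis (col 2 of R) = (0.7696,0.4669,0.4356)
R[1][2] = 0.4669

0.467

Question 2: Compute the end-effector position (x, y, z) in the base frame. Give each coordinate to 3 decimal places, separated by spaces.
-13.702 2.744 3.181

after link 1: o_1 = (-2.0000, -3.4641, 4.0000)
after link 2: o_2 = (-5.1463, -4.9136, 6.8284)
after link 3: o_3 = (-6.2069, -6.7507, 4.7071)
after link 4: o_4 = (-8.8371, -4.3063, 6.7337)
after link 5: o_5 = (-12.0673, -1.7049, 5.0607)
after link 6: o_6 = (-13.7024, 2.7439, 3.1808)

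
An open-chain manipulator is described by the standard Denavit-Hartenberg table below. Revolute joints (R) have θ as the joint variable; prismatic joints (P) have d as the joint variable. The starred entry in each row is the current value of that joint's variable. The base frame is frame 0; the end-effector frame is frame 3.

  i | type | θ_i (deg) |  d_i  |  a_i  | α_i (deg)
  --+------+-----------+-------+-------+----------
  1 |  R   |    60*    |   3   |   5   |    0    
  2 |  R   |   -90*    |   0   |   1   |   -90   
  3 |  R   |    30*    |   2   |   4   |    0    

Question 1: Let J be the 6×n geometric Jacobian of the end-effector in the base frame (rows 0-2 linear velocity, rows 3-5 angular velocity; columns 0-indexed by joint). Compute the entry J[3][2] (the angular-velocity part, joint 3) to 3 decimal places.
0.500

axis z_2 = (0.5000,0.8660,0.0000); lever o_n−o_2 = (4.0000,-0.0000,-2.0000)
cross product → J_v[:, 2] = (-1.7321,1.0000,-3.4641)
J_ω[:, 2] = z_2
entry J[3][2] = 0.5000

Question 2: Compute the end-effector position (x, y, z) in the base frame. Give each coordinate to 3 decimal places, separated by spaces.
after link 1: o_1 = (2.5000, 4.3301, 3.0000)
after link 2: o_2 = (3.3660, 3.8301, 3.0000)
after link 3: o_3 = (7.3660, 3.8301, 1.0000)

7.366 3.830 1.000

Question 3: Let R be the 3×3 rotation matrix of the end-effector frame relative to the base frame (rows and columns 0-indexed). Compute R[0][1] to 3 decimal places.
End-effector y-axis (col 1 of R) = (-0.4330,0.2500,-0.8660)
R[0][1] = -0.4330

-0.433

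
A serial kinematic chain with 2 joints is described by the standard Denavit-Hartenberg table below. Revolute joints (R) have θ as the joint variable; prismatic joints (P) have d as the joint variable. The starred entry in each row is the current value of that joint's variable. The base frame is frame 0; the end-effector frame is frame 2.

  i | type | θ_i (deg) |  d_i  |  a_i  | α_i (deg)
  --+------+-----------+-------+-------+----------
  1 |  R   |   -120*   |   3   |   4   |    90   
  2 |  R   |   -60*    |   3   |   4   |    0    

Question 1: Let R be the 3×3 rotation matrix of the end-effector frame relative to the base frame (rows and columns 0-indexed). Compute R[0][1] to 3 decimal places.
End-effector y-axis (col 1 of R) = (-0.4330,-0.7500,0.5000)
R[0][1] = -0.4330

-0.433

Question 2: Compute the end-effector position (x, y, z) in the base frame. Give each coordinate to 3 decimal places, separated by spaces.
-5.598 -3.696 -0.464

after link 1: o_1 = (-2.0000, -3.4641, 3.0000)
after link 2: o_2 = (-5.5981, -3.6962, -0.4641)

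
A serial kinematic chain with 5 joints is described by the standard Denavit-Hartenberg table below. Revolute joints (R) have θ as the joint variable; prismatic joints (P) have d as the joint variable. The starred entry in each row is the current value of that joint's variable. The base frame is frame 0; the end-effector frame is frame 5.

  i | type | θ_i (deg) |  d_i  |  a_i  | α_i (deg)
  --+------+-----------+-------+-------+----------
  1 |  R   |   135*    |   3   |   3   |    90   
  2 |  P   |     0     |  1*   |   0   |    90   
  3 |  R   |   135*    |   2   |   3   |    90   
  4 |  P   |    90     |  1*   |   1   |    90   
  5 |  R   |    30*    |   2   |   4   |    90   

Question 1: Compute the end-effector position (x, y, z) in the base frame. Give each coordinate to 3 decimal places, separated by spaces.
after link 1: o_1 = (-2.1213, 2.1213, 3.0000)
after link 2: o_2 = (-1.4142, 2.8284, 3.0000)
after link 3: o_3 = (1.5858, 2.8284, 1.0000)
after link 4: o_4 = (1.5858, 3.8284, 0.0000)
after link 5: o_5 = (3.5858, 5.8284, -3.4641)

3.586 5.828 -3.464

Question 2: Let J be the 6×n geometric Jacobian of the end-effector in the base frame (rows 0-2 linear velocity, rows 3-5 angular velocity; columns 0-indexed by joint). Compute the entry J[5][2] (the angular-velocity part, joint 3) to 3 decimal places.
axis z_2 = (0.0000,0.0000,-1.0000); lever o_n−o_2 = (5.0000,3.0000,-6.4641)
cross product → J_v[:, 2] = (3.0000,-5.0000,-0.0000)
J_ω[:, 2] = z_2
entry J[5][2] = -1.0000

-1.000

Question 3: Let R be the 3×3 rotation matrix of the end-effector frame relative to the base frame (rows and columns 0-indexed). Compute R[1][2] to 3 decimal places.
-0.866

End-effector z-axis (col 2 of R) = (0.0000,-0.8660,-0.5000)
R[1][2] = -0.8660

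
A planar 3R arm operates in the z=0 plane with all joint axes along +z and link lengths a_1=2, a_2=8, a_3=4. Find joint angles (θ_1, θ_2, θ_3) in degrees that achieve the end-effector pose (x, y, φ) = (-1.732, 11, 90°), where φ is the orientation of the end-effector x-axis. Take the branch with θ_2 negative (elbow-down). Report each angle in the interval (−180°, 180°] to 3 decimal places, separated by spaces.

wrist centre = target − a_3·(cos φ, sin φ) = (-1.7320, 7.0000)
cos θ_2 = (51.9998−2²−8²)/(2·2·8) = -0.5000; θ_2 = -120.0004° (elbow-down)
β = atan2(7.0000,-1.7320) = 103.8975°; ψ = atan2(-6.9282,-2.0000) = -106.1025°
θ_1 = β − ψ = 210.0000°
θ_3 = φ − θ_1 − θ_2 = 0.0004° (wrapped to (-180°,180°])

-150.000 -120.000 0.000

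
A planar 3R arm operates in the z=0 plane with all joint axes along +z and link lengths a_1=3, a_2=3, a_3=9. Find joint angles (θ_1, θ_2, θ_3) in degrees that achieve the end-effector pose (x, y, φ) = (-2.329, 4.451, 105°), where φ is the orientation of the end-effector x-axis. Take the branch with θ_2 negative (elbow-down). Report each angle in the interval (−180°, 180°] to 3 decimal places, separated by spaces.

-44.991 -90.008 -120.001

wrist centre = target − a_3·(cos φ, sin φ) = (0.0004, -4.2423)
cos θ_2 = (17.9974−3²−3²)/(2·3·3) = -0.0001; θ_2 = -90.0083° (elbow-down)
β = atan2(-4.2423,0.0004) = -89.9950°; ψ = atan2(-3.0000,2.9996) = -45.0042°
θ_1 = β − ψ = -44.9908°
θ_3 = φ − θ_1 − θ_2 = -120.0009° (wrapped to (-180°,180°])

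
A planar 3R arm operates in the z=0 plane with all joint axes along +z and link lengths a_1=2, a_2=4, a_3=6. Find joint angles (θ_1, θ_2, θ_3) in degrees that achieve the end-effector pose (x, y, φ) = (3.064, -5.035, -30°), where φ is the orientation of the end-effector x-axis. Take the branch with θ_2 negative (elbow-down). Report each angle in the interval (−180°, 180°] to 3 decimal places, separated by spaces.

wrist centre = target − a_3·(cos φ, sin φ) = (-2.1322, -2.0350)
cos θ_2 = (8.6873−2²−4²)/(2·2·4) = -0.7070; θ_2 = -134.9949° (elbow-down)
β = atan2(-2.0350,-2.1322) = -136.3355°; ψ = atan2(-2.8287,-0.8282) = -106.3189°
θ_1 = β − ψ = -30.0167°
θ_3 = φ − θ_1 − θ_2 = 135.0116° (wrapped to (-180°,180°])

-30.017 -134.995 135.012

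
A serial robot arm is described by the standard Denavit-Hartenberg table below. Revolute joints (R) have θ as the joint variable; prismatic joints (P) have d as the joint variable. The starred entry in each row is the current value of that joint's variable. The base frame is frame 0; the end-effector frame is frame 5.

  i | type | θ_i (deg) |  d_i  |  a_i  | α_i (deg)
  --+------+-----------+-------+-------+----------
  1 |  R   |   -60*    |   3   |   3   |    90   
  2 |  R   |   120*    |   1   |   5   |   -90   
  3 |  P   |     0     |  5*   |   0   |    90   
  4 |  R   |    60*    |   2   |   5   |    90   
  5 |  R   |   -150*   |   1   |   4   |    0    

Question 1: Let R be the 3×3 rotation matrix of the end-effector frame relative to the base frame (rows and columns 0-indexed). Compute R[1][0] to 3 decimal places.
-0.500

End-effector x-axis (col 0 of R) = (0.8660,-0.5000,-0.0000)
R[1][0] = -0.5000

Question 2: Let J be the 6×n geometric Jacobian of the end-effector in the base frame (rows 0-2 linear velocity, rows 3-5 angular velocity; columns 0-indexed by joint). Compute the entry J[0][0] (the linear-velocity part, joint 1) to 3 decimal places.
axis z_0 = ẑ; lever o_n−o_0 = (-3.5490,4.1471,5.8301)
cross product → J_v[:, 0] = (-4.1471,-3.5490,0.0000)
J_ω[:, 0] = z_0
entry J[0][0] = -4.1471

-4.147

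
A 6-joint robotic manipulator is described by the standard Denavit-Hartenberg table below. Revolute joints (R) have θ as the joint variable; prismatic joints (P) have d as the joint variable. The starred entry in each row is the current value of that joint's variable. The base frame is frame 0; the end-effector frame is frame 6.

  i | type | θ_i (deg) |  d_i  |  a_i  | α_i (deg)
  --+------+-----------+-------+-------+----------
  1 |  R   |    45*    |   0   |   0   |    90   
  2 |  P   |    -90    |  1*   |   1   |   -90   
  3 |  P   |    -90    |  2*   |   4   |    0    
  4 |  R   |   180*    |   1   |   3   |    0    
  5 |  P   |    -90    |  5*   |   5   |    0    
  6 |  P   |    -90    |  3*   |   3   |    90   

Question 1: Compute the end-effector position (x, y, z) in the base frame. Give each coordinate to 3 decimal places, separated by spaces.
after link 1: o_1 = (0.0000, 0.0000, 0.0000)
after link 2: o_2 = (0.7071, -0.7071, -1.0000)
after link 3: o_3 = (4.9497, -2.1213, -1.0000)
after link 4: o_4 = (3.5355, 0.7071, -1.0000)
after link 5: o_5 = (7.0711, 4.2426, -6.0000)
after link 6: o_6 = (11.3137, 4.2426, -6.0000)

11.314 4.243 -6.000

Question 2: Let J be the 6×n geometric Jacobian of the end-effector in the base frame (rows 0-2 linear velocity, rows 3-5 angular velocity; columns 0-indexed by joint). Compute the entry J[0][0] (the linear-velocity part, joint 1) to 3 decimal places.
axis z_0 = ẑ; lever o_n−o_0 = (11.3137,4.2426,-6.0000)
cross product → J_v[:, 0] = (-4.2426,11.3137,0.0000)
J_ω[:, 0] = z_0
entry J[0][0] = -4.2426

-4.243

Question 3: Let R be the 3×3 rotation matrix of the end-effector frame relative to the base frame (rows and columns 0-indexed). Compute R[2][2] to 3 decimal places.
End-effector z-axis (col 2 of R) = (0.0000,0.0000,1.0000)
R[2][2] = 1.0000

1.000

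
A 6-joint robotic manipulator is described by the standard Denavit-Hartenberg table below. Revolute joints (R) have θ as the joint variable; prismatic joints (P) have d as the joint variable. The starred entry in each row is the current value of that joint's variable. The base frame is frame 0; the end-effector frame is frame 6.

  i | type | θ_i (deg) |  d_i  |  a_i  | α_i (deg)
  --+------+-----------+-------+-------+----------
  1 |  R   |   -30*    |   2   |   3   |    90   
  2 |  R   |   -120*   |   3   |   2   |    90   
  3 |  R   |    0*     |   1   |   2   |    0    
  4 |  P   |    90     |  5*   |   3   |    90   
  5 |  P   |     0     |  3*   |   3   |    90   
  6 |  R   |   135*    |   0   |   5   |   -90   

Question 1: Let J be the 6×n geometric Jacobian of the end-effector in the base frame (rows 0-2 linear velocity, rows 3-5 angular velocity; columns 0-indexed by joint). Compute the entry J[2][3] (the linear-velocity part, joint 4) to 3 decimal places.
prismatic axis z_3 = (-0.7500,0.4330,0.5000)
J_v[:, 3] = z_3; J_ω[:, 3] = (0,0,0)
entry J[2][3] = 0.5000

0.500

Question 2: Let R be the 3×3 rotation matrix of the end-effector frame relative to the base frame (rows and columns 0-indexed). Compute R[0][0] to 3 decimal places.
0.047

End-effector x-axis (col 0 of R) = (0.0474,0.7891,-0.6124)
R[0][0] = 0.0474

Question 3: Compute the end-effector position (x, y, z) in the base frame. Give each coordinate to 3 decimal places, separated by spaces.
-9.196 -1.000 -4.124

after link 1: o_1 = (2.5981, -1.5000, 2.0000)
after link 2: o_2 = (0.2321, -3.5981, 0.2679)
after link 3: o_3 = (-1.3840, -2.6651, -0.9641)
after link 4: o_4 = (-6.6340, -3.0981, 1.5359)
after link 5: o_5 = (-9.4330, -4.9462, -1.0622)
after link 6: o_6 = (-9.1962, -1.0004, -4.1240)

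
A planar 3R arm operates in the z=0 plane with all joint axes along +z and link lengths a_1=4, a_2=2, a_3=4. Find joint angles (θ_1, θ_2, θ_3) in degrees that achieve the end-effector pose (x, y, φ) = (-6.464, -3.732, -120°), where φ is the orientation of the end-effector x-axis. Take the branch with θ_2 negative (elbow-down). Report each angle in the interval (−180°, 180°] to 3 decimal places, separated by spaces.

-150.000 -90.003 120.003

wrist centre = target − a_3·(cos φ, sin φ) = (-4.4640, -0.2679)
cos θ_2 = (19.9991−4²−2²)/(2·4·2) = -0.0001; θ_2 = -90.0033° (elbow-down)
β = atan2(-0.2679,-4.4640) = -176.5656°; ψ = atan2(-2.0000,3.9999) = -26.5657°
θ_1 = β − ψ = -149.9999°
θ_3 = φ − θ_1 − θ_2 = 120.0032° (wrapped to (-180°,180°])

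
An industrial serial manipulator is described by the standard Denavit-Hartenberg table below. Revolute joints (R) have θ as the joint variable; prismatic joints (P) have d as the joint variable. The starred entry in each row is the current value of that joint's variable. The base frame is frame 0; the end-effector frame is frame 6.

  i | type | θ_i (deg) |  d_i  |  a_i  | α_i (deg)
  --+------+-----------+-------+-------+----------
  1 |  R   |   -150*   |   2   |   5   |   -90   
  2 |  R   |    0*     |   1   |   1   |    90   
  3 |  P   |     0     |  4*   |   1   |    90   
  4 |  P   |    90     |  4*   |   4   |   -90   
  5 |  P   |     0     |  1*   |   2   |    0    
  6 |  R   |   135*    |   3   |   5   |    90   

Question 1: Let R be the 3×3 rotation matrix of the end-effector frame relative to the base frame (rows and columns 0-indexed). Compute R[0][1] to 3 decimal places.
End-effector y-axis (col 1 of R) = (0.8660,0.5000,0.0000)
R[0][1] = 0.8660

0.866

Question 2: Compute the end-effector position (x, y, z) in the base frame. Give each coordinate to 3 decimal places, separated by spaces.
-2.330 -1.964 8.464

after link 1: o_1 = (-4.3301, -2.5000, 2.0000)
after link 2: o_2 = (-4.6962, -3.8660, 2.0000)
after link 3: o_3 = (-5.5622, -4.3660, 6.0000)
after link 4: o_4 = (-7.5622, -0.9019, 10.0000)
after link 5: o_5 = (-6.6962, -0.4019, 12.0000)
after link 6: o_6 = (-2.3303, -1.9638, 8.4645)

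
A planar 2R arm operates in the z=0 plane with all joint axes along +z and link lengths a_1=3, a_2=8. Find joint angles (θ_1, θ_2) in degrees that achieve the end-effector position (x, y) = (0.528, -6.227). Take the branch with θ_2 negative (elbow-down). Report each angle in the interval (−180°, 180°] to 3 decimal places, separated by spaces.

cos θ_2 = (39.0543−3²−8²)/(2·3·8) = -0.7072; θ_2 = -135.0077° (elbow-down)
β = atan2(-6.2270,0.5280) = -85.1534°; ψ = atan2(-5.6561,-2.6576) = -115.1673°
θ_1 = β − ψ = 30.0139°

30.014 -135.008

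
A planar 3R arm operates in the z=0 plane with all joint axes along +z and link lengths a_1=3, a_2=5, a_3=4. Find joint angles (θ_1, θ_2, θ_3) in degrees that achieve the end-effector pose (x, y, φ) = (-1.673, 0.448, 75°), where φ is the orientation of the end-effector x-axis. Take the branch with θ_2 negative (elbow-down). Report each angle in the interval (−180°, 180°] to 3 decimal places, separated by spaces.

wrist centre = target − a_3·(cos φ, sin φ) = (-2.7083, -3.4157)
cos θ_2 = (19.0018−3²−5²)/(2·3·5) = -0.4999; θ_2 = -119.9961° (elbow-down)
β = atan2(-3.4157,-2.7083) = -128.4105°; ψ = atan2(-4.3303,0.5003) = -83.4096°
θ_1 = β − ψ = -45.0009°
θ_3 = φ − θ_1 − θ_2 = -120.0030° (wrapped to (-180°,180°])

-45.001 -119.996 -120.003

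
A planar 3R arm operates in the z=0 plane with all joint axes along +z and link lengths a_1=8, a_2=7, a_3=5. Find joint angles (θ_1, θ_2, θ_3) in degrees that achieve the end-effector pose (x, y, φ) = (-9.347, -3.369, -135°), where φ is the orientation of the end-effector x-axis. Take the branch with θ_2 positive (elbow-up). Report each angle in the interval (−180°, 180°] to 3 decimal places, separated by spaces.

120.001 135.002 -30.003

wrist centre = target − a_3·(cos φ, sin φ) = (-5.8115, 0.1665)
cos θ_2 = (33.8009−8²−7²)/(2·8·7) = -0.7071; θ_2 = 135.0023° (elbow-up)
β = atan2(0.1665,-5.8115) = 178.3586°; ψ = atan2(4.9495,3.0501) = 58.3574°
θ_1 = β − ψ = 120.0011°
θ_3 = φ − θ_1 − θ_2 = -30.0034° (wrapped to (-180°,180°])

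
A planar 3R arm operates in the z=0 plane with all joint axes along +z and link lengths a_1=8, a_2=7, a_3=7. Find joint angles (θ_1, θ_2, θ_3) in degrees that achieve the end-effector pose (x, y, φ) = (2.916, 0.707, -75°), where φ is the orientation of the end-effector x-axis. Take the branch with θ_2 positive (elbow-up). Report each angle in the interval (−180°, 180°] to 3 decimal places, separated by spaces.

wrist centre = target − a_3·(cos φ, sin φ) = (1.1043, 7.4685)
cos θ_2 = (56.9976−8²−7²)/(2·8·7) = -0.5000; θ_2 = 120.0014° (elbow-up)
β = atan2(7.4685,1.1043) = 81.5894°; ψ = atan2(6.0621,4.4999) = 53.4137°
θ_1 = β − ψ = 28.1756°
θ_3 = φ − θ_1 − θ_2 = 136.8230° (wrapped to (-180°,180°])

28.176 120.001 136.823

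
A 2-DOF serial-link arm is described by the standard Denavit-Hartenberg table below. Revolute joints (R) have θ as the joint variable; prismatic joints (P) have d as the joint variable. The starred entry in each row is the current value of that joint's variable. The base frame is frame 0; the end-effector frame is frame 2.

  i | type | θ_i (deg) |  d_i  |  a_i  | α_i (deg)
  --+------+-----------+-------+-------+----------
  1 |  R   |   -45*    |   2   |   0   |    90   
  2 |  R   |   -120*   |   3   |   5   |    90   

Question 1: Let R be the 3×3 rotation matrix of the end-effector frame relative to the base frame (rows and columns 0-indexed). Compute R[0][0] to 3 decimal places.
-0.354

End-effector x-axis (col 0 of R) = (-0.3536,0.3536,-0.8660)
R[0][0] = -0.3536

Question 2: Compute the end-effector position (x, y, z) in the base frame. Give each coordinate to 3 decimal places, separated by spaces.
-3.889 -0.354 -2.330

after link 1: o_1 = (0.0000, 0.0000, 2.0000)
after link 2: o_2 = (-3.8891, -0.3536, -2.3301)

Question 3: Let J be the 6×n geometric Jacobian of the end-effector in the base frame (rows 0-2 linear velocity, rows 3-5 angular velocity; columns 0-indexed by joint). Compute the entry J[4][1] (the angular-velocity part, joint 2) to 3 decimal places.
-0.707

axis z_1 = (-0.7071,-0.7071,0.0000); lever o_n−o_1 = (-3.8891,-0.3536,-4.3301)
cross product → J_v[:, 1] = (3.0619,-3.0619,-2.5000)
J_ω[:, 1] = z_1
entry J[4][1] = -0.7071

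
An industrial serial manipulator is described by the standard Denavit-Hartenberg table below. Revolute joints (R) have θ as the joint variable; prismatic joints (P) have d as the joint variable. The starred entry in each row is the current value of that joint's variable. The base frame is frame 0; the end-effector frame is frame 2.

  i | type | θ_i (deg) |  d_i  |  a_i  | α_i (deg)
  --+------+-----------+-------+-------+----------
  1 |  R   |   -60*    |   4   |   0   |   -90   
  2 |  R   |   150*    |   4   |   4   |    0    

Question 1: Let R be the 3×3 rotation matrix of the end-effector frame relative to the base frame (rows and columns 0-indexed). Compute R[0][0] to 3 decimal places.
-0.433

End-effector x-axis (col 0 of R) = (-0.4330,0.7500,-0.5000)
R[0][0] = -0.4330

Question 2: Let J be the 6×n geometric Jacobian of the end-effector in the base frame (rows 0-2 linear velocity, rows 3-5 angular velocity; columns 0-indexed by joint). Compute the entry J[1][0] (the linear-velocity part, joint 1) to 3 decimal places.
1.732

axis z_0 = ẑ; lever o_n−o_0 = (1.7321,5.0000,2.0000)
cross product → J_v[:, 0] = (-5.0000,1.7321,0.0000)
J_ω[:, 0] = z_0
entry J[1][0] = 1.7321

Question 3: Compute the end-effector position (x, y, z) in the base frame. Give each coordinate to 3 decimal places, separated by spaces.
after link 1: o_1 = (0.0000, 0.0000, 4.0000)
after link 2: o_2 = (1.7321, 5.0000, 2.0000)

1.732 5.000 2.000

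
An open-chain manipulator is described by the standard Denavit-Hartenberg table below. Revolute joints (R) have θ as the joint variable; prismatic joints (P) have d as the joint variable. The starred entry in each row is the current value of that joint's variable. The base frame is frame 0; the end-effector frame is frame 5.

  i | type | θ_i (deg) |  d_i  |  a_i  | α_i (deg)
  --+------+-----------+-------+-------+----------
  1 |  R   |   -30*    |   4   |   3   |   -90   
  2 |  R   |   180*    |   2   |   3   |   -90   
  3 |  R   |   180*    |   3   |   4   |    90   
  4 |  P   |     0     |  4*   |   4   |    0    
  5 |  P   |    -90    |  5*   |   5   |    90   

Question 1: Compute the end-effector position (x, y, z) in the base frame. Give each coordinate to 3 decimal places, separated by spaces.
3.428 -10.062 2.000

after link 1: o_1 = (2.5981, -1.5000, 4.0000)
after link 2: o_2 = (1.0000, 1.7321, 4.0000)
after link 3: o_3 = (4.4641, -0.2679, 7.0000)
after link 4: o_4 = (5.9282, -5.7321, 7.0000)
after link 5: o_5 = (3.4282, -10.0622, 2.0000)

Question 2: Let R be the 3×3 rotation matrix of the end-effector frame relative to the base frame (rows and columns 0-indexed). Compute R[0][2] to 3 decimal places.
-0.866

End-effector z-axis (col 2 of R) = (-0.8660,0.5000,-0.0000)
R[0][2] = -0.8660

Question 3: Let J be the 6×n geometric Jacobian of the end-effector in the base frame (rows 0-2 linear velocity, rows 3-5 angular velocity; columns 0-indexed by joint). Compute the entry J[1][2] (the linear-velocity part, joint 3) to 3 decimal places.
axis z_2 = (-0.0000,0.0000,1.0000); lever o_n−o_2 = (2.4282,-11.7942,-2.0000)
cross product → J_v[:, 2] = (11.7942,2.4282,0.0000)
J_ω[:, 2] = z_2
entry J[1][2] = 2.4282

2.428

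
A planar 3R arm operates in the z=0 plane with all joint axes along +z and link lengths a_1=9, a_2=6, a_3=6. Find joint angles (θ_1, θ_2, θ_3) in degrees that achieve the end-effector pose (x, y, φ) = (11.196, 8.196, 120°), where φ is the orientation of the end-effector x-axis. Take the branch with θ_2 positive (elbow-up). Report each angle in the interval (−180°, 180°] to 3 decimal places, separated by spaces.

wrist centre = target − a_3·(cos φ, sin φ) = (14.1960, 2.9998)
cos θ_2 = (210.5255−9²−6²)/(2·9·6) = 0.8660; θ_2 = 30.0056° (elbow-up)
β = atan2(2.9998,14.1960) = 11.9320°; ψ = atan2(3.0005,14.1959) = 11.9346°
θ_1 = β − ψ = -0.0027°
θ_3 = φ − θ_1 − θ_2 = 89.9971° (wrapped to (-180°,180°])

-0.003 30.006 89.997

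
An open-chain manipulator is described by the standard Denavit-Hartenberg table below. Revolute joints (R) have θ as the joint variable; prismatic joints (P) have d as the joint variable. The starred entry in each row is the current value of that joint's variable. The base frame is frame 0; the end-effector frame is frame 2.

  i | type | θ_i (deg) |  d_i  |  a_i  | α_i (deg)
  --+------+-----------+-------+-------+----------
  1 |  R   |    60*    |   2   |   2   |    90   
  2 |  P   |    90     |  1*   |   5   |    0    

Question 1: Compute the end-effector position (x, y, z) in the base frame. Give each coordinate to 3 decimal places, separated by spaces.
after link 1: o_1 = (1.0000, 1.7321, 2.0000)
after link 2: o_2 = (1.8660, 1.2321, 7.0000)

1.866 1.232 7.000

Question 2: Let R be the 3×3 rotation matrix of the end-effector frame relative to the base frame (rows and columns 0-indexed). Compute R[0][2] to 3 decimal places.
0.866

End-effector z-axis (col 2 of R) = (0.8660,-0.5000,0.0000)
R[0][2] = 0.8660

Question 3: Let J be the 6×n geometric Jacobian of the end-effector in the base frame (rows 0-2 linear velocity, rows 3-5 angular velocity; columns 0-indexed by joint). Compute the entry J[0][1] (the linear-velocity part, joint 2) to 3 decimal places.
prismatic axis z_1 = (0.8660,-0.5000,0.0000)
J_v[:, 1] = z_1; J_ω[:, 1] = (0,0,0)
entry J[0][1] = 0.8660

0.866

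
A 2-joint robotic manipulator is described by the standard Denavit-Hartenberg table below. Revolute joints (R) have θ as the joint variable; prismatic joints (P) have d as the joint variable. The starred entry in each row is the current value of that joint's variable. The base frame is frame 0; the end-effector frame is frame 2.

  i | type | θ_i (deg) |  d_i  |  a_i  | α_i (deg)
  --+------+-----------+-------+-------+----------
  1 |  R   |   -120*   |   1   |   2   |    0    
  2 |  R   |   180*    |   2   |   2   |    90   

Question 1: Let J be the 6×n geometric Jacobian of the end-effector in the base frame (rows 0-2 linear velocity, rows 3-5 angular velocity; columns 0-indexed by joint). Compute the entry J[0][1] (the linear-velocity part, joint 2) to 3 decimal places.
axis z_1 = (0.0000,0.0000,1.0000); lever o_n−o_1 = (1.0000,1.7321,2.0000)
cross product → J_v[:, 1] = (-1.7321,1.0000,0.0000)
J_ω[:, 1] = z_1
entry J[0][1] = -1.7321

-1.732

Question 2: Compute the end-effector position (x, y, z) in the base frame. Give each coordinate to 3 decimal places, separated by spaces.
0.000 -0.000 3.000

after link 1: o_1 = (-1.0000, -1.7321, 1.0000)
after link 2: o_2 = (0.0000, -0.0000, 3.0000)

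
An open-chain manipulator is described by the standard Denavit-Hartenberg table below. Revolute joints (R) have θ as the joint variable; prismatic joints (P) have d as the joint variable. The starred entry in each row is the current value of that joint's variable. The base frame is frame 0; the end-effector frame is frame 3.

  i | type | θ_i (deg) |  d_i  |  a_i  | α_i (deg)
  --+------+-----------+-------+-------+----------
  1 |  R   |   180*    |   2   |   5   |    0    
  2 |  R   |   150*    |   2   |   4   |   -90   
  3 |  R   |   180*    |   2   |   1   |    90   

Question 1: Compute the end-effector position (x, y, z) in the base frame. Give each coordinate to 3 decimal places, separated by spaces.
-1.402 0.232 4.000

after link 1: o_1 = (-5.0000, 0.0000, 2.0000)
after link 2: o_2 = (-1.5359, -2.0000, 4.0000)
after link 3: o_3 = (-1.4019, 0.2321, 4.0000)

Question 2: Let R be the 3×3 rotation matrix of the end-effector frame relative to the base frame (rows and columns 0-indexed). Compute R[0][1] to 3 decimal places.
End-effector y-axis (col 1 of R) = (0.5000,0.8660,0.0000)
R[0][1] = 0.5000

0.500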